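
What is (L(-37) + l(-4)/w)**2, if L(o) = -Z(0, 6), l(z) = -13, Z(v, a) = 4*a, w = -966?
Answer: 536895241/933156 ≈ 575.35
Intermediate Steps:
L(o) = -24 (L(o) = -4*6 = -1*24 = -24)
(L(-37) + l(-4)/w)**2 = (-24 - 13/(-966))**2 = (-24 - 13*(-1/966))**2 = (-24 + 13/966)**2 = (-23171/966)**2 = 536895241/933156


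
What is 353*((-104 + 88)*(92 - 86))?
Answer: -33888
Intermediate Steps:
353*((-104 + 88)*(92 - 86)) = 353*(-16*6) = 353*(-96) = -33888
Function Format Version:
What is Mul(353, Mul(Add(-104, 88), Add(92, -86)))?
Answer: -33888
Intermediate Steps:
Mul(353, Mul(Add(-104, 88), Add(92, -86))) = Mul(353, Mul(-16, 6)) = Mul(353, -96) = -33888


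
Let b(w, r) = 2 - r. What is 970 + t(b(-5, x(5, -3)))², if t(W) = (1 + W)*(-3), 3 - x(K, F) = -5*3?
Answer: 2995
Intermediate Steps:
x(K, F) = 18 (x(K, F) = 3 - (-5)*3 = 3 - 1*(-15) = 3 + 15 = 18)
t(W) = -3 - 3*W
970 + t(b(-5, x(5, -3)))² = 970 + (-3 - 3*(2 - 1*18))² = 970 + (-3 - 3*(2 - 18))² = 970 + (-3 - 3*(-16))² = 970 + (-3 + 48)² = 970 + 45² = 970 + 2025 = 2995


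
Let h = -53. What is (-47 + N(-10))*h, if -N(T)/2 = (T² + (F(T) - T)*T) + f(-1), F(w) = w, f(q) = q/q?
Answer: 13197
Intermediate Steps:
f(q) = 1
N(T) = -2 - 2*T² (N(T) = -2*((T² + (T - T)*T) + 1) = -2*((T² + 0*T) + 1) = -2*((T² + 0) + 1) = -2*(T² + 1) = -2*(1 + T²) = -2 - 2*T²)
(-47 + N(-10))*h = (-47 + (-2 - 2*(-10)²))*(-53) = (-47 + (-2 - 2*100))*(-53) = (-47 + (-2 - 200))*(-53) = (-47 - 202)*(-53) = -249*(-53) = 13197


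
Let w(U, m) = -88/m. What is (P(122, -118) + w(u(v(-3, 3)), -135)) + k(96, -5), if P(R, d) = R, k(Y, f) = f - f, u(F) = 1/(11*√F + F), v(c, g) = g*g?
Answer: 16558/135 ≈ 122.65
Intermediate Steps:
v(c, g) = g²
u(F) = 1/(F + 11*√F)
k(Y, f) = 0
(P(122, -118) + w(u(v(-3, 3)), -135)) + k(96, -5) = (122 - 88/(-135)) + 0 = (122 - 88*(-1/135)) + 0 = (122 + 88/135) + 0 = 16558/135 + 0 = 16558/135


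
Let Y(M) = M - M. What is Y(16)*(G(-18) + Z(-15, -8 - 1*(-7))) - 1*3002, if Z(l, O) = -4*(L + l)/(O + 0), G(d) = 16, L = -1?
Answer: -3002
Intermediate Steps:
Y(M) = 0
Z(l, O) = -4*(-1 + l)/O (Z(l, O) = -4*(-1 + l)/(O + 0) = -4*(-1 + l)/O)
Y(16)*(G(-18) + Z(-15, -8 - 1*(-7))) - 1*3002 = 0*(16 + 4*(1 - 1*(-15))/(-8 - 1*(-7))) - 1*3002 = 0*(16 + 4*(1 + 15)/(-8 + 7)) - 3002 = 0*(16 + 4*16/(-1)) - 3002 = 0*(16 + 4*(-1)*16) - 3002 = 0*(16 - 64) - 3002 = 0*(-48) - 3002 = 0 - 3002 = -3002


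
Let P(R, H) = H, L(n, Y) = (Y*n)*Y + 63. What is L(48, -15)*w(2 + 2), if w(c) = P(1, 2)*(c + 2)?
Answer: 130356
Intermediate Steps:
L(n, Y) = 63 + n*Y**2 (L(n, Y) = n*Y**2 + 63 = 63 + n*Y**2)
w(c) = 4 + 2*c (w(c) = 2*(c + 2) = 2*(2 + c) = 4 + 2*c)
L(48, -15)*w(2 + 2) = (63 + 48*(-15)**2)*(4 + 2*(2 + 2)) = (63 + 48*225)*(4 + 2*4) = (63 + 10800)*(4 + 8) = 10863*12 = 130356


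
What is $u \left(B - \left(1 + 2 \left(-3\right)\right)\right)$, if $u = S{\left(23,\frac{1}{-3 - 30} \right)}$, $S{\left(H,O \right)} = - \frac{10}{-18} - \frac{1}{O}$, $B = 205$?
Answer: $\frac{21140}{3} \approx 7046.7$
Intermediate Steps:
$S{\left(H,O \right)} = \frac{5}{9} - \frac{1}{O}$ ($S{\left(H,O \right)} = \left(-10\right) \left(- \frac{1}{18}\right) - \frac{1}{O} = \frac{5}{9} - \frac{1}{O}$)
$u = \frac{302}{9}$ ($u = \frac{5}{9} - \frac{1}{\frac{1}{-3 - 30}} = \frac{5}{9} - \frac{1}{\frac{1}{-33}} = \frac{5}{9} - \frac{1}{- \frac{1}{33}} = \frac{5}{9} - -33 = \frac{5}{9} + 33 = \frac{302}{9} \approx 33.556$)
$u \left(B - \left(1 + 2 \left(-3\right)\right)\right) = \frac{302 \left(205 - \left(1 + 2 \left(-3\right)\right)\right)}{9} = \frac{302 \left(205 - \left(1 - 6\right)\right)}{9} = \frac{302 \left(205 - -5\right)}{9} = \frac{302 \left(205 + 5\right)}{9} = \frac{302}{9} \cdot 210 = \frac{21140}{3}$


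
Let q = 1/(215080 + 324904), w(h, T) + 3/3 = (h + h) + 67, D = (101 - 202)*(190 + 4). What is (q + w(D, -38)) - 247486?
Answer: -154763734271/539984 ≈ -2.8661e+5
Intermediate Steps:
D = -19594 (D = -101*194 = -19594)
w(h, T) = 66 + 2*h (w(h, T) = -1 + ((h + h) + 67) = -1 + (2*h + 67) = -1 + (67 + 2*h) = 66 + 2*h)
q = 1/539984 ≈ 1.8519e-6
(q + w(D, -38)) - 247486 = (1/539984 + (66 + 2*(-19594))) - 247486 = (1/539984 + (66 - 39188)) - 247486 = (1/539984 - 39122) - 247486 = -21125254047/539984 - 247486 = -154763734271/539984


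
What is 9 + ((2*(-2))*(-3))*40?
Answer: 489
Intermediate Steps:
9 + ((2*(-2))*(-3))*40 = 9 - 4*(-3)*40 = 9 + 12*40 = 9 + 480 = 489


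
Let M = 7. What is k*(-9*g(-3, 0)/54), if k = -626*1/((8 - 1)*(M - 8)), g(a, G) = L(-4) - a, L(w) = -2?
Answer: -313/21 ≈ -14.905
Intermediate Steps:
g(a, G) = -2 - a
k = 626/7 (k = -626*1/((7 - 8)*(8 - 1)) = -626/(7*(-1)) = -626/(-7) = -626*(-⅐) = 626/7 ≈ 89.429)
k*(-9*g(-3, 0)/54) = 626*(-9/(54/(-2 - 1*(-3))))/7 = 626*(-9/(54/(-2 + 3)))/7 = 626*(-9/(54/1))/7 = 626*(-9/(54*1))/7 = 626*(-9/54)/7 = 626*(-9*1/54)/7 = (626/7)*(-⅙) = -313/21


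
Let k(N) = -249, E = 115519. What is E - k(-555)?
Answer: 115768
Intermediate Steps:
E - k(-555) = 115519 - 1*(-249) = 115519 + 249 = 115768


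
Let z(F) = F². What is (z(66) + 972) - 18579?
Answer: -13251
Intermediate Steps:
(z(66) + 972) - 18579 = (66² + 972) - 18579 = (4356 + 972) - 18579 = 5328 - 18579 = -13251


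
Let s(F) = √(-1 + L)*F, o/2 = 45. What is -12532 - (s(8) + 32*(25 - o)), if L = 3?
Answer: -10452 - 8*√2 ≈ -10463.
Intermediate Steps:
o = 90 (o = 2*45 = 90)
s(F) = F*√2 (s(F) = √(-1 + 3)*F = √2*F = F*√2)
-12532 - (s(8) + 32*(25 - o)) = -12532 - (8*√2 + 32*(25 - 1*90)) = -12532 - (8*√2 + 32*(25 - 90)) = -12532 - (8*√2 + 32*(-65)) = -12532 - (8*√2 - 2080) = -12532 - (-2080 + 8*√2) = -12532 + (2080 - 8*√2) = -10452 - 8*√2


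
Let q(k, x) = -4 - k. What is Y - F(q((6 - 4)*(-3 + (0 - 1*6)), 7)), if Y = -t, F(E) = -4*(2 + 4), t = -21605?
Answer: 21629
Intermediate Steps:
F(E) = -24 (F(E) = -4*6 = -24)
Y = 21605 (Y = -1*(-21605) = 21605)
Y - F(q((6 - 4)*(-3 + (0 - 1*6)), 7)) = 21605 - 1*(-24) = 21605 + 24 = 21629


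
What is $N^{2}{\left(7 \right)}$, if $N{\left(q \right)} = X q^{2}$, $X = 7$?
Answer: $117649$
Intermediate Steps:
$N{\left(q \right)} = 7 q^{2}$
$N^{2}{\left(7 \right)} = \left(7 \cdot 7^{2}\right)^{2} = \left(7 \cdot 49\right)^{2} = 343^{2} = 117649$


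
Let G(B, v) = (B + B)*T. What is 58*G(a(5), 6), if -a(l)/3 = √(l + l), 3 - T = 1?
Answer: -696*√10 ≈ -2200.9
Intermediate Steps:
T = 2 (T = 3 - 1*1 = 3 - 1 = 2)
a(l) = -3*√2*√l (a(l) = -3*√(l + l) = -3*√2*√l)
G(B, v) = 4*B (G(B, v) = (B + B)*2 = (2*B)*2 = 4*B)
58*G(a(5), 6) = 58*(4*(-3*√2*√5)) = 58*(4*(-3*√10)) = 58*(-12*√10) = -696*√10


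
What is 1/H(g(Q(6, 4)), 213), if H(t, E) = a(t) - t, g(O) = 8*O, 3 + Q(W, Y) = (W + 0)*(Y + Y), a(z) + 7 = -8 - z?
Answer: -1/735 ≈ -0.0013605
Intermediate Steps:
a(z) = -15 - z (a(z) = -7 + (-8 - z) = -15 - z)
Q(W, Y) = -3 + 2*W*Y (Q(W, Y) = -3 + (W + 0)*(Y + Y) = -3 + W*(2*Y) = -3 + 2*W*Y)
H(t, E) = -15 - 2*t (H(t, E) = (-15 - t) - t = -15 - 2*t)
1/H(g(Q(6, 4)), 213) = 1/(-15 - 16*(-3 + 2*6*4)) = 1/(-15 - 16*(-3 + 48)) = 1/(-15 - 16*45) = 1/(-15 - 2*360) = 1/(-15 - 720) = 1/(-735) = -1/735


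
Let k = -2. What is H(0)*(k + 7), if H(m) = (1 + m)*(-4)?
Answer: -20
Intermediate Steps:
H(m) = -4 - 4*m
H(0)*(k + 7) = (-4 - 4*0)*(-2 + 7) = (-4 + 0)*5 = -4*5 = -20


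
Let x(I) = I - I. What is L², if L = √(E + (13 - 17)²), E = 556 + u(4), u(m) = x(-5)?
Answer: 572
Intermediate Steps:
x(I) = 0
u(m) = 0
E = 556 (E = 556 + 0 = 556)
L = 2*√143 (L = √(556 + (13 - 17)²) = √(556 + (-4)²) = √(556 + 16) = √572 = 2*√143 ≈ 23.917)
L² = (2*√143)² = 572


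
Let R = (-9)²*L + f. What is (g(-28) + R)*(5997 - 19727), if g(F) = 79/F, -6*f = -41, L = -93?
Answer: 4341666275/42 ≈ 1.0337e+8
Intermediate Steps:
f = 41/6 (f = -⅙*(-41) = 41/6 ≈ 6.8333)
R = -45157/6 (R = (-9)²*(-93) + 41/6 = 81*(-93) + 41/6 = -7533 + 41/6 = -45157/6 ≈ -7526.2)
(g(-28) + R)*(5997 - 19727) = (79/(-28) - 45157/6)*(5997 - 19727) = (79*(-1/28) - 45157/6)*(-13730) = (-79/28 - 45157/6)*(-13730) = -632435/84*(-13730) = 4341666275/42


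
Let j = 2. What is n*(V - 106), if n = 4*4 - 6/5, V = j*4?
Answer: -7252/5 ≈ -1450.4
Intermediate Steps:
V = 8 (V = 2*4 = 8)
n = 74/5 (n = 16 - 6*1/5 = 16 - 6/5 = 74/5 ≈ 14.800)
n*(V - 106) = 74*(8 - 106)/5 = (74/5)*(-98) = -7252/5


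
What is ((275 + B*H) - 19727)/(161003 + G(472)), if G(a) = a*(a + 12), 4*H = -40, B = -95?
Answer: -18502/389451 ≈ -0.047508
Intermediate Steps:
H = -10 (H = (1/4)*(-40) = -10)
G(a) = a*(12 + a)
((275 + B*H) - 19727)/(161003 + G(472)) = ((275 - 95*(-10)) - 19727)/(161003 + 472*(12 + 472)) = ((275 + 950) - 19727)/(161003 + 472*484) = (1225 - 19727)/(161003 + 228448) = -18502/389451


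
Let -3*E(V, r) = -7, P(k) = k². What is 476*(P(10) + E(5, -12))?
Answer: 146132/3 ≈ 48711.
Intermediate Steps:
E(V, r) = 7/3 (E(V, r) = -⅓*(-7) = 7/3)
476*(P(10) + E(5, -12)) = 476*(10² + 7/3) = 476*(100 + 7/3) = 476*(307/3) = 146132/3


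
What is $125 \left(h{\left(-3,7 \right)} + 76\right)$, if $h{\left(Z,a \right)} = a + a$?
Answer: $11250$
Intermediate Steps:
$h{\left(Z,a \right)} = 2 a$
$125 \left(h{\left(-3,7 \right)} + 76\right) = 125 \left(2 \cdot 7 + 76\right) = 125 \left(14 + 76\right) = 125 \cdot 90 = 11250$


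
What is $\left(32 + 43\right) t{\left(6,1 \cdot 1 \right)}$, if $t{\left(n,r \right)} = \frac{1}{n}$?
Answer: $\frac{25}{2} \approx 12.5$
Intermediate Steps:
$\left(32 + 43\right) t{\left(6,1 \cdot 1 \right)} = \frac{32 + 43}{6} = 75 \cdot \frac{1}{6} = \frac{25}{2}$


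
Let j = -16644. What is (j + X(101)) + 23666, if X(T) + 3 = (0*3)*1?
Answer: 7019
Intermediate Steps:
X(T) = -3 (X(T) = -3 + (0*3)*1 = -3 + 0*1 = -3 + 0 = -3)
(j + X(101)) + 23666 = (-16644 - 3) + 23666 = -16647 + 23666 = 7019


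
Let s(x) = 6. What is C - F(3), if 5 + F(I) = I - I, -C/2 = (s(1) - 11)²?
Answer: -45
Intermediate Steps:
C = -50 (C = -2*(6 - 11)² = -2*(-5)² = -2*25 = -50)
F(I) = -5 (F(I) = -5 + (I - I) = -5 + 0 = -5)
C - F(3) = -50 - 1*(-5) = -50 + 5 = -45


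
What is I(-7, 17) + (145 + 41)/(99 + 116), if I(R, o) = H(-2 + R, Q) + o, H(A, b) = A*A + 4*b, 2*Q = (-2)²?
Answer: 22976/215 ≈ 106.87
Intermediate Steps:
Q = 2 (Q = (½)*(-2)² = (½)*4 = 2)
H(A, b) = A² + 4*b
I(R, o) = 8 + o + (-2 + R)² (I(R, o) = ((-2 + R)² + 4*2) + o = ((-2 + R)² + 8) + o = (8 + (-2 + R)²) + o = 8 + o + (-2 + R)²)
I(-7, 17) + (145 + 41)/(99 + 116) = (8 + 17 + (-2 - 7)²) + (145 + 41)/(99 + 116) = (8 + 17 + (-9)²) + 186/215 = (8 + 17 + 81) + 186*(1/215) = 106 + 186/215 = 22976/215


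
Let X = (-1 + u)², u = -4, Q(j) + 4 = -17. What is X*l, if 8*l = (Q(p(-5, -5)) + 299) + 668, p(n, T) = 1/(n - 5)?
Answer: 11825/4 ≈ 2956.3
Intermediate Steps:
p(n, T) = 1/(-5 + n)
Q(j) = -21 (Q(j) = -4 - 17 = -21)
X = 25 (X = (-1 - 4)² = (-5)² = 25)
l = 473/4 (l = ((-21 + 299) + 668)/8 = (278 + 668)/8 = (⅛)*946 = 473/4 ≈ 118.25)
X*l = 25*(473/4) = 11825/4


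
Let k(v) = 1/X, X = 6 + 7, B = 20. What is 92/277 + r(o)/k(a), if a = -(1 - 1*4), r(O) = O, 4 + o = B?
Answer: 57708/277 ≈ 208.33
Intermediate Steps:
o = 16 (o = -4 + 20 = 16)
X = 13
a = 3 (a = -(1 - 4) = -1*(-3) = 3)
k(v) = 1/13
92/277 + r(o)/k(a) = 92/277 + 16/(1/13) = 92*(1/277) + 16*13 = 92/277 + 208 = 57708/277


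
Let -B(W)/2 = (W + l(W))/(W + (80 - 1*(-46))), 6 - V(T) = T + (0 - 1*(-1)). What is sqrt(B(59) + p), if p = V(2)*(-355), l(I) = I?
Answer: I*sqrt(36493285)/185 ≈ 32.654*I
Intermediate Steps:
V(T) = 5 - T (V(T) = 6 - (T + (0 - 1*(-1))) = 6 - (T + (0 + 1)) = 6 - (T + 1) = 6 - (1 + T) = 6 + (-1 - T) = 5 - T)
B(W) = -4*W/(126 + W) (B(W) = -2*(W + W)/(W + (80 - 1*(-46))) = -2*2*W/(W + (80 + 46)) = -2*2*W/(W + 126) = -2*2*W/(126 + W) = -4*W/(126 + W))
p = -1065 (p = (5 - 1*2)*(-355) = (5 - 2)*(-355) = 3*(-355) = -1065)
sqrt(B(59) + p) = sqrt(-4*59/(126 + 59) - 1065) = sqrt(-4*59/185 - 1065) = sqrt(-4*59*1/185 - 1065) = sqrt(-236/185 - 1065) = sqrt(-197261/185) = I*sqrt(36493285)/185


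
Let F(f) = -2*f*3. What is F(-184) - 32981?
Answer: -31877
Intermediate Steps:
F(f) = -6*f
F(-184) - 32981 = -6*(-184) - 32981 = 1104 - 32981 = -31877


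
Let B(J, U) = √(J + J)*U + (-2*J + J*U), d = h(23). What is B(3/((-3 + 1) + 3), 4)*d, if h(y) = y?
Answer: 138 + 92*√6 ≈ 363.35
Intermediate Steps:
d = 23
B(J, U) = -2*J + J*U + U*√2*√J (B(J, U) = √(2*J)*U + (-2*J + J*U) = (√2*√J)*U + (-2*J + J*U) = U*√2*√J + (-2*J + J*U) = -2*J + J*U + U*√2*√J)
B(3/((-3 + 1) + 3), 4)*d = (-6/((-3 + 1) + 3) + (3/((-3 + 1) + 3))*4 + 4*√2*√(3/((-3 + 1) + 3)))*23 = (-6/(-2 + 3) + (3/(-2 + 3))*4 + 4*√2*√(3/(-2 + 3)))*23 = (-6/1 + (3/1)*4 + 4*√2*√(3/1))*23 = (-6 + (3*1)*4 + 4*√2*√(3*1))*23 = (-2*3 + 3*4 + 4*√2*√3)*23 = (-6 + 12 + 4*√6)*23 = (6 + 4*√6)*23 = 138 + 92*√6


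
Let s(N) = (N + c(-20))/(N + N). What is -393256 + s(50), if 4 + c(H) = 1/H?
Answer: -786511081/2000 ≈ -3.9326e+5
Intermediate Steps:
c(H) = -4 + 1/H
s(N) = (-81/20 + N)/(2*N) (s(N) = (N + (-4 + 1/(-20)))/(N + N) = (N + (-4 - 1/20))/((2*N)) = (N - 81/20)*(1/(2*N)) = (-81/20 + N)*(1/(2*N)) = (-81/20 + N)/(2*N))
-393256 + s(50) = -393256 + (1/40)*(-81 + 20*50)/50 = -393256 + (1/40)*(1/50)*(-81 + 1000) = -393256 + (1/40)*(1/50)*919 = -393256 + 919/2000 = -786511081/2000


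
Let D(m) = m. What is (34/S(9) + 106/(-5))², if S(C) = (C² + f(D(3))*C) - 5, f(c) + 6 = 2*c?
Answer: 15547249/36100 ≈ 430.67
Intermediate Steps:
f(c) = -6 + 2*c
S(C) = -5 + C² (S(C) = (C² + (-6 + 2*3)*C) - 5 = (C² + (-6 + 6)*C) - 5 = (C² + 0*C) - 5 = (C² + 0) - 5 = C² - 5 = -5 + C²)
(34/S(9) + 106/(-5))² = (34/(-5 + 9²) + 106/(-5))² = (34/(-5 + 81) + 106*(-⅕))² = (34/76 - 106/5)² = (34*(1/76) - 106/5)² = (17/38 - 106/5)² = (-3943/190)² = 15547249/36100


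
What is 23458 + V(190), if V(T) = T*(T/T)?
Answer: 23648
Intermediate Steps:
V(T) = T (V(T) = T*1 = T)
23458 + V(190) = 23458 + 190 = 23648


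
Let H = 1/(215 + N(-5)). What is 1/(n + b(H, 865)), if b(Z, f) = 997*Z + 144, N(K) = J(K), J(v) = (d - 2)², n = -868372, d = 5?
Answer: -224/194482075 ≈ -1.1518e-6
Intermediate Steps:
J(v) = 9 (J(v) = (5 - 2)² = 3² = 9)
N(K) = 9
H = 1/224 (H = 1/(215 + 9) = 1/224 ≈ 0.0044643)
b(Z, f) = 144 + 997*Z
1/(n + b(H, 865)) = 1/(-868372 + (144 + 997*(1/224))) = 1/(-868372 + (144 + 997/224)) = 1/(-868372 + 33253/224) = 1/(-194482075/224) = -224/194482075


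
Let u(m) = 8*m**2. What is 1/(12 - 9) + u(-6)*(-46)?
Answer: -39743/3 ≈ -13248.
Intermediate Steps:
1/(12 - 9) + u(-6)*(-46) = 1/(12 - 9) + (8*(-6)**2)*(-46) = 1/3 + (8*36)*(-46) = 1/3 + 288*(-46) = 1/3 - 13248 = -39743/3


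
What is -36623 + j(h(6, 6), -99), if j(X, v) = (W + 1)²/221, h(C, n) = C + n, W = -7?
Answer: -8093647/221 ≈ -36623.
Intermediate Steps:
j(X, v) = 36/221 (j(X, v) = (-7 + 1)²/221 = (-6)²*(1/221) = 36*(1/221) = 36/221)
-36623 + j(h(6, 6), -99) = -36623 + 36/221 = -8093647/221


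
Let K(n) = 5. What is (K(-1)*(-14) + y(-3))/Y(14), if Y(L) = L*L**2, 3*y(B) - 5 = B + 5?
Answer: -29/1176 ≈ -0.024660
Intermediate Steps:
y(B) = 10/3 + B/3 (y(B) = 5/3 + (B + 5)/3 = 5/3 + (5 + B)/3 = 5/3 + (5/3 + B/3) = 10/3 + B/3)
Y(L) = L**3
(K(-1)*(-14) + y(-3))/Y(14) = (5*(-14) + (10/3 + (1/3)*(-3)))/(14**3) = (-70 + (10/3 - 1))/2744 = (-70 + 7/3)*(1/2744) = -203/3*1/2744 = -29/1176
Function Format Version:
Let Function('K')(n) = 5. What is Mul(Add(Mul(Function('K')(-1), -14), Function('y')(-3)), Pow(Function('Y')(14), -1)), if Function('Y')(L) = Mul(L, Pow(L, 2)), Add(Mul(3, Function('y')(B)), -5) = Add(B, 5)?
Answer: Rational(-29, 1176) ≈ -0.024660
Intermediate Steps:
Function('y')(B) = Add(Rational(10, 3), Mul(Rational(1, 3), B)) (Function('y')(B) = Add(Rational(5, 3), Mul(Rational(1, 3), Add(B, 5))) = Add(Rational(5, 3), Mul(Rational(1, 3), Add(5, B))) = Add(Rational(5, 3), Add(Rational(5, 3), Mul(Rational(1, 3), B))) = Add(Rational(10, 3), Mul(Rational(1, 3), B)))
Function('Y')(L) = Pow(L, 3)
Mul(Add(Mul(Function('K')(-1), -14), Function('y')(-3)), Pow(Function('Y')(14), -1)) = Mul(Add(Mul(5, -14), Add(Rational(10, 3), Mul(Rational(1, 3), -3))), Pow(Pow(14, 3), -1)) = Mul(Add(-70, Add(Rational(10, 3), -1)), Pow(2744, -1)) = Mul(Add(-70, Rational(7, 3)), Rational(1, 2744)) = Mul(Rational(-203, 3), Rational(1, 2744)) = Rational(-29, 1176)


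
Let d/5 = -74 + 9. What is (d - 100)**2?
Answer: 180625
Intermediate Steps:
d = -325 (d = 5*(-74 + 9) = 5*(-65) = -325)
(d - 100)**2 = (-325 - 100)**2 = (-425)**2 = 180625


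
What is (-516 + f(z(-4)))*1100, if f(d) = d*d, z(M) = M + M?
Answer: -497200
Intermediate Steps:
z(M) = 2*M
f(d) = d²
(-516 + f(z(-4)))*1100 = (-516 + (2*(-4))²)*1100 = (-516 + (-8)²)*1100 = (-516 + 64)*1100 = -452*1100 = -497200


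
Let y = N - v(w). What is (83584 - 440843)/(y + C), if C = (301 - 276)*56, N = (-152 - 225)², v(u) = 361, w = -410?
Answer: -357259/143168 ≈ -2.4954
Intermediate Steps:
N = 142129 (N = (-377)² = 142129)
C = 1400 (C = 25*56 = 1400)
y = 141768 (y = 142129 - 1*361 = 142129 - 361 = 141768)
(83584 - 440843)/(y + C) = (83584 - 440843)/(141768 + 1400) = -357259/143168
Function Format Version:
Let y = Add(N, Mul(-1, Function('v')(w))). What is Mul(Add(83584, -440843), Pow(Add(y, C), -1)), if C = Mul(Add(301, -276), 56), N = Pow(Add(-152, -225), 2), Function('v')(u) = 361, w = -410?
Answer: Rational(-357259, 143168) ≈ -2.4954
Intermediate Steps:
N = 142129 (N = Pow(-377, 2) = 142129)
C = 1400 (C = Mul(25, 56) = 1400)
y = 141768 (y = Add(142129, Mul(-1, 361)) = Add(142129, -361) = 141768)
Mul(Add(83584, -440843), Pow(Add(y, C), -1)) = Mul(Add(83584, -440843), Pow(Add(141768, 1400), -1)) = Mul(-357259, Pow(143168, -1)) = Mul(-357259, Rational(1, 143168)) = Rational(-357259, 143168)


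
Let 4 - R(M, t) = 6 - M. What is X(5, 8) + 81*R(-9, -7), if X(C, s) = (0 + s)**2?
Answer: -827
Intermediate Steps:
R(M, t) = -2 + M (R(M, t) = 4 - (6 - M) = 4 + (-6 + M) = -2 + M)
X(C, s) = s**2
X(5, 8) + 81*R(-9, -7) = 8**2 + 81*(-2 - 9) = 64 + 81*(-11) = 64 - 891 = -827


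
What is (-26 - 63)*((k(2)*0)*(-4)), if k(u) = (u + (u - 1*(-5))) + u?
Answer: 0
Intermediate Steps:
k(u) = 5 + 3*u (k(u) = (u + (u + 5)) + u = (u + (5 + u)) + u = (5 + 2*u) + u = 5 + 3*u)
(-26 - 63)*((k(2)*0)*(-4)) = (-26 - 63)*(((5 + 3*2)*0)*(-4)) = -89*(5 + 6)*0*(-4) = -89*11*0*(-4) = -0*(-4) = -89*0 = 0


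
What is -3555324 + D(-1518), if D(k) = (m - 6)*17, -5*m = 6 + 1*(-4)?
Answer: -17777164/5 ≈ -3.5554e+6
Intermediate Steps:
m = -⅖ (m = -(6 + 1*(-4))/5 = -(6 - 4)/5 = -⅕*2 = -⅖ ≈ -0.40000)
D(k) = -544/5 (D(k) = (-⅖ - 6)*17 = -32/5*17 = -544/5)
-3555324 + D(-1518) = -3555324 - 544/5 = -17777164/5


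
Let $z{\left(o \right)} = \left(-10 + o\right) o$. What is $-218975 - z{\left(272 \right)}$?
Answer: $-290239$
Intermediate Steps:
$z{\left(o \right)} = o \left(-10 + o\right)$
$-218975 - z{\left(272 \right)} = -218975 - 272 \left(-10 + 272\right) = -218975 - 272 \cdot 262 = -218975 - 71264 = -290239$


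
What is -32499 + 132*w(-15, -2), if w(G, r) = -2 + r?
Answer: -33027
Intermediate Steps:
-32499 + 132*w(-15, -2) = -32499 + 132*(-2 - 2) = -32499 + 132*(-4) = -32499 - 528 = -33027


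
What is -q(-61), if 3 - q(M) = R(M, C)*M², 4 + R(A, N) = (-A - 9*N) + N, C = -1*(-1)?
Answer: 182326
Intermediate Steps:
C = 1
R(A, N) = -4 - A - 8*N (R(A, N) = -4 + ((-A - 9*N) + N) = -4 + (-A - 8*N) = -4 - A - 8*N)
q(M) = 3 - M²*(-12 - M) (q(M) = 3 - (-4 - M - 8*1)*M² = 3 - (-4 - M - 8)*M² = 3 - (-12 - M)*M² = 3 - M²*(-12 - M))
-q(-61) = -(3 + (-61)²*(12 - 61)) = -(3 + 3721*(-49)) = -(3 - 182329) = -1*(-182326) = 182326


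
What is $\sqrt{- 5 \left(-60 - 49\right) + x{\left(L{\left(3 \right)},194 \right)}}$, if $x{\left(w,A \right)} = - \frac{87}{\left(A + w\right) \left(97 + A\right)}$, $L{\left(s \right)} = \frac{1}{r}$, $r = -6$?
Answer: $\frac{\sqrt{6935825708831}}{112811} \approx 23.345$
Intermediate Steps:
$L{\left(s \right)} = - \frac{1}{6}$ ($L{\left(s \right)} = \frac{1}{-6} = - \frac{1}{6}$)
$x{\left(w,A \right)} = - \frac{87}{\left(97 + A\right) \left(A + w\right)}$
$\sqrt{- 5 \left(-60 - 49\right) + x{\left(L{\left(3 \right)},194 \right)}} = \sqrt{- 5 \left(-60 - 49\right) - \frac{87}{194^{2} + 97 \cdot 194 + 97 \left(- \frac{1}{6}\right) + 194 \left(- \frac{1}{6}\right)}} = \sqrt{\left(-5\right) \left(-109\right) - \frac{87}{37636 + 18818 - \frac{97}{6} - \frac{97}{3}}} = \sqrt{545 - \frac{87}{\frac{112811}{2}}} = \sqrt{545 - \frac{174}{112811}} = \sqrt{\frac{61481821}{112811}} = \frac{\sqrt{6935825708831}}{112811}$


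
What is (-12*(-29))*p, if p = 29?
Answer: 10092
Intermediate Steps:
(-12*(-29))*p = -12*(-29)*29 = 348*29 = 10092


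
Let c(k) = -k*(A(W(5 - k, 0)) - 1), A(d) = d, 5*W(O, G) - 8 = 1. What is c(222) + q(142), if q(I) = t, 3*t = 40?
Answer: -2464/15 ≈ -164.27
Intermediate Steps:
W(O, G) = 9/5 (W(O, G) = 8/5 + (1/5)*1 = 8/5 + 1/5 = 9/5)
t = 40/3 (t = (1/3)*40 = 40/3 ≈ 13.333)
q(I) = 40/3
c(k) = -4*k/5 (c(k) = -k*(9/5 - 1) = -k*4/5 = -4*k/5)
c(222) + q(142) = -4/5*222 + 40/3 = -888/5 + 40/3 = -2464/15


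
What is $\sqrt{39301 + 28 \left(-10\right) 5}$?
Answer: $\sqrt{37901} \approx 194.68$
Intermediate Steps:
$\sqrt{39301 + 28 \left(-10\right) 5} = \sqrt{39301 - 1400} = \sqrt{37901}$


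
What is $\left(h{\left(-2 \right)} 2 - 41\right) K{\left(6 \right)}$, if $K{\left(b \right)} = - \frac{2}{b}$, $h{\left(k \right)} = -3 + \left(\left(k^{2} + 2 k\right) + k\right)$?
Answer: $17$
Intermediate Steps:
$h{\left(k \right)} = -3 + k^{2} + 3 k$ ($h{\left(k \right)} = -3 + \left(k^{2} + 3 k\right) = -3 + k^{2} + 3 k$)
$\left(h{\left(-2 \right)} 2 - 41\right) K{\left(6 \right)} = \left(\left(-3 + \left(-2\right)^{2} + 3 \left(-2\right)\right) 2 - 41\right) \left(- \frac{2}{6}\right) = \left(\left(-3 + 4 - 6\right) 2 - 41\right) \left(\left(-2\right) \frac{1}{6}\right) = \left(\left(-5\right) 2 - 41\right) \left(- \frac{1}{3}\right) = \left(-10 - 41\right) \left(- \frac{1}{3}\right) = \left(-51\right) \left(- \frac{1}{3}\right) = 17$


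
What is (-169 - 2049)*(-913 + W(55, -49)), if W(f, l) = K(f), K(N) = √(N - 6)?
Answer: 2009508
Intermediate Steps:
K(N) = √(-6 + N)
W(f, l) = √(-6 + f)
(-169 - 2049)*(-913 + W(55, -49)) = (-169 - 2049)*(-913 + √(-6 + 55)) = -2218*(-913 + √49) = -2218*(-913 + 7) = -2218*(-906) = 2009508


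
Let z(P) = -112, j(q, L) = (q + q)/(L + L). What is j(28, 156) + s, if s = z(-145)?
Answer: -4361/39 ≈ -111.82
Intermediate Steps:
j(q, L) = q/L (j(q, L) = (2*q)/((2*L)) = (2*q)*(1/(2*L)) = q/L)
s = -112
j(28, 156) + s = 28/156 - 112 = 28*(1/156) - 112 = 7/39 - 112 = -4361/39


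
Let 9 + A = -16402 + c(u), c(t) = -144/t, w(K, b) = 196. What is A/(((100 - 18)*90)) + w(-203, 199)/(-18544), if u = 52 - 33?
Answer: -9559769/4276710 ≈ -2.2353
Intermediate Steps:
u = 19
A = -311953/19 (A = -9 + (-16402 - 144/19) = -9 - 311782/19 = -311953/19 ≈ -16419.)
A/(((100 - 18)*90)) + w(-203, 199)/(-18544) = -311953*1/(90*(100 - 18))/19 + 196/(-18544) = -311953/(19*(82*90)) + 196*(-1/18544) = -311953/19/7380 - 49/4636 = -311953/19*1/7380 - 49/4636 = -311953/140220 - 49/4636 = -9559769/4276710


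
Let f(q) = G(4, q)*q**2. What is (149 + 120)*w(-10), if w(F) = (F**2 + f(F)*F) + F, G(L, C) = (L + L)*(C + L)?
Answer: 12936210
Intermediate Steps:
G(L, C) = 2*L*(C + L) (G(L, C) = (2*L)*(C + L) = 2*L*(C + L))
f(q) = q**2*(32 + 8*q) (f(q) = (2*4*(q + 4))*q**2 = (2*4*(4 + q))*q**2 = (32 + 8*q)*q**2 = q**2*(32 + 8*q))
w(F) = F + F**2 + 8*F**3*(4 + F) (w(F) = (F**2 + (8*F**2*(4 + F))*F) + F = (F**2 + 8*F**3*(4 + F)) + F = F + F**2 + 8*F**3*(4 + F))
(149 + 120)*w(-10) = (149 + 120)*(-10*(1 - 10 + 8*(-10)**2*(4 - 10))) = 269*(-10*(1 - 10 + 8*100*(-6))) = 269*(-10*(1 - 10 - 4800)) = 269*(-10*(-4809)) = 269*48090 = 12936210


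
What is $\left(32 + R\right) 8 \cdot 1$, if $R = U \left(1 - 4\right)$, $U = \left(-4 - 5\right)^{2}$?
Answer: $-1688$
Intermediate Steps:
$U = 81$ ($U = \left(-9\right)^{2} = 81$)
$R = -243$ ($R = 81 \left(1 - 4\right) = 81 \left(-3\right) = -243$)
$\left(32 + R\right) 8 \cdot 1 = \left(32 - 243\right) 8 \cdot 1 = \left(-211\right) 8 = -1688$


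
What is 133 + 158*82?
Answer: 13089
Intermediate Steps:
133 + 158*82 = 133 + 12956 = 13089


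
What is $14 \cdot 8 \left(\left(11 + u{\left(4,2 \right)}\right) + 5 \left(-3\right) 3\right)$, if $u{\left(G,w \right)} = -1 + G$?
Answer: $-3472$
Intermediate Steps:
$14 \cdot 8 \left(\left(11 + u{\left(4,2 \right)}\right) + 5 \left(-3\right) 3\right) = 14 \cdot 8 \left(\left(11 + \left(-1 + 4\right)\right) + 5 \left(-3\right) 3\right) = 112 \left(\left(11 + 3\right) - 45\right) = 112 \left(14 - 45\right) = 112 \left(-31\right) = -3472$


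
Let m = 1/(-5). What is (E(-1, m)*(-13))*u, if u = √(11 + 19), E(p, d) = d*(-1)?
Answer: -13*√30/5 ≈ -14.241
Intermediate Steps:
m = -⅕ ≈ -0.20000
E(p, d) = -d
u = √30 ≈ 5.4772
(E(-1, m)*(-13))*u = (-1*(-⅕)*(-13))*√30 = ((⅕)*(-13))*√30 = -13*√30/5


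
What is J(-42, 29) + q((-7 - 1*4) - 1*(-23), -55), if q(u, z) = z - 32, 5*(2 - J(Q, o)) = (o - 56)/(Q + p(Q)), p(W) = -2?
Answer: -18727/220 ≈ -85.123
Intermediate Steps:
J(Q, o) = 2 - (-56 + o)/(5*(-2 + Q)) (J(Q, o) = 2 - (o - 56)/(5*(Q - 2)) = 2 - (-56 + o)/(5*(-2 + Q)))
q(u, z) = -32 + z
J(-42, 29) + q((-7 - 1*4) - 1*(-23), -55) = (36 - 1*29 + 10*(-42))/(5*(-2 - 42)) + (-32 - 55) = (⅕)*(36 - 29 - 420)/(-44) - 87 = (⅕)*(-1/44)*(-413) - 87 = 413/220 - 87 = -18727/220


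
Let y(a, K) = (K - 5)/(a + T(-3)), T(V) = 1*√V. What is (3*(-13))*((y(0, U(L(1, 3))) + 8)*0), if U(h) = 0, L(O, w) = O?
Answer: 0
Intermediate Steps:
T(V) = √V
y(a, K) = (-5 + K)/(a + I*√3) (y(a, K) = (K - 5)/(a + √(-3)) = (-5 + K)/(a + I*√3))
(3*(-13))*((y(0, U(L(1, 3))) + 8)*0) = (3*(-13))*(((-5 + 0)/(0 + I*√3) + 8)*0) = -39*(-5/(I*√3) + 8)*0 = -39*(-I*√3/3*(-5) + 8)*0 = -39*(5*I*√3/3 + 8)*0 = -39*(8 + 5*I*√3/3)*0 = -39*0 = 0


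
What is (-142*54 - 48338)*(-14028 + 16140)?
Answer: -118284672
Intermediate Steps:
(-142*54 - 48338)*(-14028 + 16140) = (-7668 - 48338)*2112 = -56006*2112 = -118284672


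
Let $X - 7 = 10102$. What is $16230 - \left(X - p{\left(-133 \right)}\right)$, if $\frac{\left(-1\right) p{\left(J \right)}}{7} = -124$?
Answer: $6989$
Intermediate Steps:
$X = 10109$ ($X = 7 + 10102 = 10109$)
$p{\left(J \right)} = 868$ ($p{\left(J \right)} = \left(-7\right) \left(-124\right) = 868$)
$16230 - \left(X - p{\left(-133 \right)}\right) = 16230 - \left(10109 - 868\right) = 16230 - 9241 = 6989$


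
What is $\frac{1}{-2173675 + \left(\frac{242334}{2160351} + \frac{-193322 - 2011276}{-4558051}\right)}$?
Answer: $- \frac{1094110003989}{2378238911001209027} \approx -4.6005 \cdot 10^{-7}$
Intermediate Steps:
$\frac{1}{-2173675 + \left(\frac{242334}{2160351} + \frac{-193322 - 2011276}{-4558051}\right)} = \frac{1}{-2173675 + \left(242334 \cdot \frac{1}{2160351} - - \frac{2204598}{4558051}\right)} = \frac{1}{-2173675 + \left(\frac{26926}{240039} + \frac{2204598}{4558051}\right)} = \frac{1}{-2173675 + \frac{651919580548}{1094110003989}} = \frac{1}{- \frac{2378238911001209027}{1094110003989}} = - \frac{1094110003989}{2378238911001209027}$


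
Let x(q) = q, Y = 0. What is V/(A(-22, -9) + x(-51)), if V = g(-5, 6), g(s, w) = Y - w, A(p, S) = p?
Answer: 6/73 ≈ 0.082192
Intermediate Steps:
g(s, w) = -w (g(s, w) = 0 - w = -w)
V = -6 (V = -1*6 = -6)
V/(A(-22, -9) + x(-51)) = -6/(-22 - 51) = -6/(-73) = -6*(-1/73) = 6/73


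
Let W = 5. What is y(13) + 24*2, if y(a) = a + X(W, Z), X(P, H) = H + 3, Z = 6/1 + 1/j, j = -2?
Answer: 139/2 ≈ 69.500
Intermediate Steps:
Z = 11/2 (Z = 6/1 + 1/(-2) = 6*1 + 1*(-½) = 6 - ½ = 11/2 ≈ 5.5000)
X(P, H) = 3 + H
y(a) = 17/2 + a (y(a) = a + (3 + 11/2) = a + 17/2 = 17/2 + a)
y(13) + 24*2 = (17/2 + 13) + 24*2 = 43/2 + 48 = 139/2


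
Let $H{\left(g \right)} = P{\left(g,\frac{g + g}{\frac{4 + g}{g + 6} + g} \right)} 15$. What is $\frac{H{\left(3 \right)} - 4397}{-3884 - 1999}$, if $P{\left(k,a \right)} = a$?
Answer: $\frac{74344}{100011} \approx 0.74336$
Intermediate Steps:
$H{\left(g \right)} = \frac{30 g}{g + \frac{4 + g}{6 + g}}$ ($H{\left(g \right)} = \frac{g + g}{\frac{4 + g}{g + 6} + g} 15 = \frac{2 g}{\frac{4 + g}{6 + g} + g} 15 = \frac{2 g}{g + \frac{4 + g}{6 + g}} 15 = \frac{30 g}{g + \frac{4 + g}{6 + g}}$)
$\frac{H{\left(3 \right)} - 4397}{-3884 - 1999} = \frac{30 \cdot 3 \frac{1}{4 + 3 + 3 \left(6 + 3\right)} \left(6 + 3\right) - 4397}{-3884 - 1999} = \frac{30 \cdot 3 \frac{1}{4 + 3 + 3 \cdot 9} \cdot 9 - 4397}{-5883} = \left(30 \cdot 3 \frac{1}{4 + 3 + 27} \cdot 9 - 4397\right) \left(- \frac{1}{5883}\right) = \left(30 \cdot 3 \cdot \frac{1}{34} \cdot 9 - 4397\right) \left(- \frac{1}{5883}\right) = \left(\frac{405}{17} - 4397\right) \left(- \frac{1}{5883}\right) = \left(- \frac{74344}{17}\right) \left(- \frac{1}{5883}\right) = \frac{74344}{100011}$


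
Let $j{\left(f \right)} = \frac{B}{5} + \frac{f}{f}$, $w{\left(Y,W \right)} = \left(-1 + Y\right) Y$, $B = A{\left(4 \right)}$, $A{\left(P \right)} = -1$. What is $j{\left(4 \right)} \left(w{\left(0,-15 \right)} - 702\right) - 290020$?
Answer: $- \frac{1452908}{5} \approx -2.9058 \cdot 10^{5}$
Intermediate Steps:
$B = -1$
$w{\left(Y,W \right)} = Y \left(-1 + Y\right)$
$j{\left(f \right)} = \frac{4}{5}$ ($j{\left(f \right)} = - \frac{1}{5} + \frac{f}{f} = \left(-1\right) \frac{1}{5} + 1 = - \frac{1}{5} + 1 = \frac{4}{5}$)
$j{\left(4 \right)} \left(w{\left(0,-15 \right)} - 702\right) - 290020 = \frac{4 \left(0 \left(-1 + 0\right) - 702\right)}{5} - 290020 = \frac{4 \left(0 \left(-1\right) - 702\right)}{5} - 290020 = \frac{4 \left(0 - 702\right)}{5} - 290020 = \frac{4}{5} \left(-702\right) - 290020 = - \frac{2808}{5} - 290020 = - \frac{1452908}{5}$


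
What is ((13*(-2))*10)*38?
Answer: -9880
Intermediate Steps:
((13*(-2))*10)*38 = -26*10*38 = -260*38 = -9880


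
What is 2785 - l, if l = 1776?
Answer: 1009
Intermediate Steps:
2785 - l = 2785 - 1*1776 = 2785 - 1776 = 1009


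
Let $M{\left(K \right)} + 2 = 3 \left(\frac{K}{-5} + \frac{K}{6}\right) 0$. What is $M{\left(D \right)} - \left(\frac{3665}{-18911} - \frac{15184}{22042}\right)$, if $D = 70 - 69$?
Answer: $- \frac{232871985}{208418131} \approx -1.1173$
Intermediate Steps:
$D = 1$
$M{\left(K \right)} = -2$ ($M{\left(K \right)} = -2 + 3 \left(\frac{K}{-5} + \frac{K}{6}\right) 0 = -2 + 3 \left(K \left(- \frac{1}{5}\right) + K \frac{1}{6}\right) 0 = -2 + 3 \left(- \frac{K}{5} + \frac{K}{6}\right) 0 = -2 + 3 \left(- \frac{K}{30}\right) 0 = -2 + - \frac{K}{10} \cdot 0 = -2 + 0 = -2$)
$M{\left(D \right)} - \left(\frac{3665}{-18911} - \frac{15184}{22042}\right) = -2 - \left(\frac{3665}{-18911} - \frac{15184}{22042}\right) = -2 - \left(3665 \left(- \frac{1}{18911}\right) - \frac{7592}{11021}\right) = -2 - \left(- \frac{3665}{18911} - \frac{7592}{11021}\right) = -2 - - \frac{183964277}{208418131} = -2 + \frac{183964277}{208418131} = - \frac{232871985}{208418131}$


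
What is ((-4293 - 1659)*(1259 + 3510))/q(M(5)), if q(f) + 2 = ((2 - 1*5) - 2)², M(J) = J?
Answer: -28385088/23 ≈ -1.2341e+6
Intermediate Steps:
q(f) = 23 (q(f) = -2 + ((2 - 1*5) - 2)² = -2 + ((2 - 5) - 2)² = -2 + (-3 - 2)² = -2 + (-5)² = -2 + 25 = 23)
((-4293 - 1659)*(1259 + 3510))/q(M(5)) = ((-4293 - 1659)*(1259 + 3510))/23 = -5952*4769*(1/23) = -28385088*1/23 = -28385088/23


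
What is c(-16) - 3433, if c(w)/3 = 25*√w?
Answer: -3433 + 300*I ≈ -3433.0 + 300.0*I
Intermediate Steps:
c(w) = 75*√w (c(w) = 3*(25*√w) = 75*√w)
c(-16) - 3433 = 75*√(-16) - 3433 = 75*(4*I) - 3433 = 300*I - 3433 = -3433 + 300*I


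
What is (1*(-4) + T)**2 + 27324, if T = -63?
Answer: 31813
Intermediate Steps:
(1*(-4) + T)**2 + 27324 = (1*(-4) - 63)**2 + 27324 = (-4 - 63)**2 + 27324 = (-67)**2 + 27324 = 4489 + 27324 = 31813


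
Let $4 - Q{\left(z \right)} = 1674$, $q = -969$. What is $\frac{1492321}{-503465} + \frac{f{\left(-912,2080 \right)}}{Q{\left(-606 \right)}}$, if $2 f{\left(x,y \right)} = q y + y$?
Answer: $\frac{50435610873}{84078655} \approx 599.86$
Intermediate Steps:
$Q{\left(z \right)} = -1670$ ($Q{\left(z \right)} = 4 - 1674 = -1670$)
$f{\left(x,y \right)} = - 484 y$ ($f{\left(x,y \right)} = \frac{- 969 y + y}{2} = \frac{\left(-968\right) y}{2} = - 484 y$)
$\frac{1492321}{-503465} + \frac{f{\left(-912,2080 \right)}}{Q{\left(-606 \right)}} = \frac{1492321}{-503465} + \frac{\left(-484\right) 2080}{-1670} = 1492321 \left(- \frac{1}{503465}\right) - - \frac{100672}{167} = - \frac{1492321}{503465} + \frac{100672}{167} = \frac{50435610873}{84078655}$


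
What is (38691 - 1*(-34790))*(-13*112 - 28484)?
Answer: -2200021140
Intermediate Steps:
(38691 - 1*(-34790))*(-13*112 - 28484) = (38691 + 34790)*(-1456 - 28484) = 73481*(-29940) = -2200021140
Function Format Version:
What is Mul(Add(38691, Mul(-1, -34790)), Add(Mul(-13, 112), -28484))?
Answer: -2200021140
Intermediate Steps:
Mul(Add(38691, Mul(-1, -34790)), Add(Mul(-13, 112), -28484)) = Mul(Add(38691, 34790), Add(-1456, -28484)) = Mul(73481, -29940) = -2200021140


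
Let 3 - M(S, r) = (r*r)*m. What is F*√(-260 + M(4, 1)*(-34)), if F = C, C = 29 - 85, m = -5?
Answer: -112*I*√133 ≈ -1291.6*I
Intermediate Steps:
C = -56
F = -56
M(S, r) = 3 + 5*r² (M(S, r) = 3 - r*r*(-5) = 3 - r²*(-5) = 3 - (-5)*r² = 3 + 5*r²)
F*√(-260 + M(4, 1)*(-34)) = -56*√(-260 + (3 + 5*1²)*(-34)) = -56*√(-260 + (3 + 5*1)*(-34)) = -56*√(-260 + (3 + 5)*(-34)) = -56*√(-260 + 8*(-34)) = -56*√(-260 - 272) = -112*I*√133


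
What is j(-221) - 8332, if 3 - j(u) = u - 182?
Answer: -7926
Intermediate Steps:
j(u) = 185 - u (j(u) = 3 - (u - 182) = 3 - (-182 + u) = 3 + (182 - u) = 185 - u)
j(-221) - 8332 = (185 - 1*(-221)) - 8332 = (185 + 221) - 8332 = 406 - 8332 = -7926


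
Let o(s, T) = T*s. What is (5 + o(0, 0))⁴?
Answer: 625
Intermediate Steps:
(5 + o(0, 0))⁴ = (5 + 0*0)⁴ = (5 + 0)⁴ = 5⁴ = 625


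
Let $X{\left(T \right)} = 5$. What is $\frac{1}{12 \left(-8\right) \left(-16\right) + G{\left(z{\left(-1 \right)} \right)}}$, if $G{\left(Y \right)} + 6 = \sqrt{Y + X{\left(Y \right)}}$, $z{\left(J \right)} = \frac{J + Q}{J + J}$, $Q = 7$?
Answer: $\frac{765}{1170449} - \frac{\sqrt{2}}{2340898} \approx 0.00065299$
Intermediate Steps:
$z{\left(J \right)} = \frac{7 + J}{2 J}$ ($z{\left(J \right)} = \frac{J + 7}{J + J} = \frac{7 + J}{2 J}$)
$G{\left(Y \right)} = -6 + \sqrt{5 + Y}$ ($G{\left(Y \right)} = -6 + \sqrt{Y + 5} = -6 + \sqrt{5 + Y}$)
$\frac{1}{12 \left(-8\right) \left(-16\right) + G{\left(z{\left(-1 \right)} \right)}} = \frac{1}{12 \left(-8\right) \left(-16\right) - \left(6 - \sqrt{5 + \frac{7 - 1}{2 \left(-1\right)}}\right)} = \frac{1}{\left(-96\right) \left(-16\right) - \left(6 - \sqrt{5 + \frac{1}{2} \left(-1\right) 6}\right)} = \frac{1}{1536 - \left(6 - \sqrt{5 - 3}\right)} = \frac{1}{1536 - \left(6 - \sqrt{2}\right)} = \frac{1}{1530 + \sqrt{2}}$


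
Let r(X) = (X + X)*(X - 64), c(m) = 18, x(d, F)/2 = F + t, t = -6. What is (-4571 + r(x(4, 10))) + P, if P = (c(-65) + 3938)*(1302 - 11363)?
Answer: -39806783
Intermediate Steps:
x(d, F) = -12 + 2*F (x(d, F) = 2*(F - 6) = 2*(-6 + F) = -12 + 2*F)
r(X) = 2*X*(-64 + X) (r(X) = (2*X)*(-64 + X) = 2*X*(-64 + X))
P = -39801316 (P = (18 + 3938)*(1302 - 11363) = 3956*(-10061) = -39801316)
(-4571 + r(x(4, 10))) + P = (-4571 + 2*(-12 + 2*10)*(-64 + (-12 + 2*10))) - 39801316 = (-4571 + 2*(-12 + 20)*(-64 + (-12 + 20))) - 39801316 = (-4571 + 2*8*(-64 + 8)) - 39801316 = (-4571 + 2*8*(-56)) - 39801316 = (-4571 - 896) - 39801316 = -5467 - 39801316 = -39806783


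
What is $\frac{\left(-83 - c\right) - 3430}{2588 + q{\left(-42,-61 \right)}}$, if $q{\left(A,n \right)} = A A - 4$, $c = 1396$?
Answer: $- \frac{4909}{4348} \approx -1.129$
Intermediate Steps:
$q{\left(A,n \right)} = -4 + A^{2}$ ($q{\left(A,n \right)} = A^{2} - 4 = -4 + A^{2}$)
$\frac{\left(-83 - c\right) - 3430}{2588 + q{\left(-42,-61 \right)}} = \frac{\left(-83 - 1396\right) - 3430}{2588 - \left(4 - \left(-42\right)^{2}\right)} = \frac{\left(-83 - 1396\right) - 3430}{2588 + \left(-4 + 1764\right)} = \frac{-1479 - 3430}{2588 + 1760} = - \frac{4909}{4348}$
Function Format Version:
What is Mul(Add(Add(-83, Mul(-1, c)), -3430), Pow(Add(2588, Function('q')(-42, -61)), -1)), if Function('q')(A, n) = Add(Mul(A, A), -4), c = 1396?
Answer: Rational(-4909, 4348) ≈ -1.1290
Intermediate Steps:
Function('q')(A, n) = Add(-4, Pow(A, 2)) (Function('q')(A, n) = Add(Pow(A, 2), -4) = Add(-4, Pow(A, 2)))
Mul(Add(Add(-83, Mul(-1, c)), -3430), Pow(Add(2588, Function('q')(-42, -61)), -1)) = Mul(Add(Add(-83, Mul(-1, 1396)), -3430), Pow(Add(2588, Add(-4, Pow(-42, 2))), -1)) = Mul(Add(Add(-83, -1396), -3430), Pow(Add(2588, Add(-4, 1764)), -1)) = Mul(Add(-1479, -3430), Pow(Add(2588, 1760), -1)) = Mul(-4909, Pow(4348, -1)) = Mul(-4909, Rational(1, 4348)) = Rational(-4909, 4348)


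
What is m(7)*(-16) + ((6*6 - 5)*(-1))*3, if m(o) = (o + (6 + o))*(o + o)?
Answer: -4573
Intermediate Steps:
m(o) = 2*o*(6 + 2*o) (m(o) = (6 + 2*o)*(2*o) = 2*o*(6 + 2*o))
m(7)*(-16) + ((6*6 - 5)*(-1))*3 = (4*7*(3 + 7))*(-16) + ((6*6 - 5)*(-1))*3 = (4*7*10)*(-16) + ((36 - 5)*(-1))*3 = 280*(-16) + (31*(-1))*3 = -4480 - 31*3 = -4480 - 93 = -4573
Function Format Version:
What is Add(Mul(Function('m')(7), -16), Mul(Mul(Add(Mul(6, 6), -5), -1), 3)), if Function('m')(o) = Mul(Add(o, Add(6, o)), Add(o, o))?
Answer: -4573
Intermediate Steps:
Function('m')(o) = Mul(2, o, Add(6, Mul(2, o))) (Function('m')(o) = Mul(Add(6, Mul(2, o)), Mul(2, o)) = Mul(2, o, Add(6, Mul(2, o))))
Add(Mul(Function('m')(7), -16), Mul(Mul(Add(Mul(6, 6), -5), -1), 3)) = Add(Mul(Mul(4, 7, Add(3, 7)), -16), Mul(Mul(Add(Mul(6, 6), -5), -1), 3)) = Add(Mul(Mul(4, 7, 10), -16), Mul(Mul(Add(36, -5), -1), 3)) = Add(Mul(280, -16), Mul(Mul(31, -1), 3)) = Add(-4480, Mul(-31, 3)) = Add(-4480, -93) = -4573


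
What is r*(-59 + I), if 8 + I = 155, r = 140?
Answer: 12320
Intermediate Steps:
I = 147 (I = -8 + 155 = 147)
r*(-59 + I) = 140*(-59 + 147) = 140*88 = 12320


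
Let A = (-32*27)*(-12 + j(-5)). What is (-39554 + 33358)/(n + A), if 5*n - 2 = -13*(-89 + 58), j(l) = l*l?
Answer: 6196/11151 ≈ 0.55564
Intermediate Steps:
j(l) = l²
n = 81 (n = ⅖ + (-13*(-89 + 58))/5 = ⅖ + (-13*(-31))/5 = ⅖ + (⅕)*403 = ⅖ + 403/5 = 81)
A = -11232 (A = (-32*27)*(-12 + (-5)²) = -864*(-12 + 25) = -864*13 = -11232)
(-39554 + 33358)/(n + A) = (-39554 + 33358)/(81 - 11232) = -6196/(-11151) = -6196*(-1/11151) = 6196/11151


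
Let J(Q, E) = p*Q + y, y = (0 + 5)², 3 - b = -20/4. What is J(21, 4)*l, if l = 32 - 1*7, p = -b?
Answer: -3575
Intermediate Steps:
b = 8 (b = 3 - (-20)/4 = 3 - 1*(-5) = 3 + 5 = 8)
p = -8 (p = -1*8 = -8)
y = 25 (y = 5² = 25)
l = 25 (l = 32 - 7 = 25)
J(Q, E) = 25 - 8*Q (J(Q, E) = -8*Q + 25 = 25 - 8*Q)
J(21, 4)*l = (25 - 8*21)*25 = (25 - 168)*25 = -143*25 = -3575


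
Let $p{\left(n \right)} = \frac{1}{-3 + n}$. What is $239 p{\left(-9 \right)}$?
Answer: $- \frac{239}{12} \approx -19.917$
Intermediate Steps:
$239 p{\left(-9 \right)} = \frac{239}{-3 - 9} = \frac{239}{-12} = 239 \left(- \frac{1}{12}\right) = - \frac{239}{12}$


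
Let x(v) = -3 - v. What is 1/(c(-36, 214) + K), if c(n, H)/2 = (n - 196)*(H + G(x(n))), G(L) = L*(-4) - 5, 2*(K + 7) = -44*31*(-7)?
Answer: -1/30961 ≈ -3.2299e-5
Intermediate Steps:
K = 4767 (K = -7 + (-44*31*(-7))/2 = -7 + (-1364*(-7))/2 = -7 + (1/2)*9548 = -7 + 4774 = 4767)
G(L) = -5 - 4*L (G(L) = -4*L - 5 = -5 - 4*L)
c(n, H) = 2*(-196 + n)*(7 + H + 4*n) (c(n, H) = 2*((n - 196)*(H + (-5 - 4*(-3 - n)))) = 2*((-196 + n)*(H + (-5 + (12 + 4*n)))) = 2*((-196 + n)*(H + (7 + 4*n))) = 2*((-196 + n)*(7 + H + 4*n)) = 2*(-196 + n)*(7 + H + 4*n))
1/(c(-36, 214) + K) = 1/((-2744 - 1554*(-36) - 392*214 + 8*(-36)**2 + 2*214*(-36)) + 4767) = 1/((-2744 + 55944 - 83888 + 8*1296 - 15408) + 4767) = 1/((-2744 + 55944 - 83888 + 10368 - 15408) + 4767) = 1/(-35728 + 4767) = 1/(-30961) = -1/30961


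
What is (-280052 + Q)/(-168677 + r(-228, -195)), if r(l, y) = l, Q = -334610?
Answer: 614662/168905 ≈ 3.6391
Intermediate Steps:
(-280052 + Q)/(-168677 + r(-228, -195)) = (-280052 - 334610)/(-168677 - 228) = -614662/(-168905) = -614662*(-1/168905) = 614662/168905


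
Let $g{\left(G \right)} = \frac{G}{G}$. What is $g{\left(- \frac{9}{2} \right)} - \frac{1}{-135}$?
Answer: $\frac{136}{135} \approx 1.0074$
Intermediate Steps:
$g{\left(G \right)} = 1$
$g{\left(- \frac{9}{2} \right)} - \frac{1}{-135} = 1 - \frac{1}{-135} = 1 - - \frac{1}{135} = 1 + \frac{1}{135} = \frac{136}{135}$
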